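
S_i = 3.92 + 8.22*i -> [3.92, 12.14, 20.36, 28.58, 36.8]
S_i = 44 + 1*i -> [44, 45, 46, 47, 48]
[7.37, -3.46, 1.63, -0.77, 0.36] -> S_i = 7.37*(-0.47)^i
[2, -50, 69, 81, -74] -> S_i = Random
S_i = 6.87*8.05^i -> [6.87, 55.3, 445.19, 3583.81, 28849.63]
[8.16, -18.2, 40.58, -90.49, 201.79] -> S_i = 8.16*(-2.23)^i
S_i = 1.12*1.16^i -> [1.12, 1.3, 1.51, 1.75, 2.03]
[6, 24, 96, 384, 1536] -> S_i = 6*4^i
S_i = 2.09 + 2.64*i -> [2.09, 4.73, 7.37, 10.01, 12.65]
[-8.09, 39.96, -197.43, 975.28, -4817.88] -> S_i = -8.09*(-4.94)^i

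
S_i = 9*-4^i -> [9, -36, 144, -576, 2304]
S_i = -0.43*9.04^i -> [-0.43, -3.89, -35.14, -317.67, -2871.72]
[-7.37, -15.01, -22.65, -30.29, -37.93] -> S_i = -7.37 + -7.64*i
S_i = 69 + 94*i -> [69, 163, 257, 351, 445]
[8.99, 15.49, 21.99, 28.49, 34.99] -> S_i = 8.99 + 6.50*i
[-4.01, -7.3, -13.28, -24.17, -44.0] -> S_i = -4.01*1.82^i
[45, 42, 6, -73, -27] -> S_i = Random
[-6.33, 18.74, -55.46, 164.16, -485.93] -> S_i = -6.33*(-2.96)^i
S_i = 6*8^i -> [6, 48, 384, 3072, 24576]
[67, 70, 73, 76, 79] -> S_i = 67 + 3*i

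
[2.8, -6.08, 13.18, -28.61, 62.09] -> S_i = 2.80*(-2.17)^i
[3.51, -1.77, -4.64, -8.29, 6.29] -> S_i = Random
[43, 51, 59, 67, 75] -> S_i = 43 + 8*i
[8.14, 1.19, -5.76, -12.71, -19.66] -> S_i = 8.14 + -6.95*i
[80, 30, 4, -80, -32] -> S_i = Random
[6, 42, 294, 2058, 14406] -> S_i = 6*7^i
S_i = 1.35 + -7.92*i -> [1.35, -6.57, -14.49, -22.41, -30.33]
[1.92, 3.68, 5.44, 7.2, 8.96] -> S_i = 1.92 + 1.76*i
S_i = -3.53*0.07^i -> [-3.53, -0.25, -0.02, -0.0, -0.0]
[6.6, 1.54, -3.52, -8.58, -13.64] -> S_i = 6.60 + -5.06*i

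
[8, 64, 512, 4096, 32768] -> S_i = 8*8^i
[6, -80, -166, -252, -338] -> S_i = 6 + -86*i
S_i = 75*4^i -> [75, 300, 1200, 4800, 19200]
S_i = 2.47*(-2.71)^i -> [2.47, -6.69, 18.14, -49.16, 133.22]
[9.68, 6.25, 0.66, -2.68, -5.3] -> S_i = Random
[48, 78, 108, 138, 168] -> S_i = 48 + 30*i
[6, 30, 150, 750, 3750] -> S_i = 6*5^i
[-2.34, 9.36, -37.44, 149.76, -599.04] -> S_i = -2.34*(-4.00)^i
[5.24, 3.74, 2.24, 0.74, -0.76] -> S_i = 5.24 + -1.50*i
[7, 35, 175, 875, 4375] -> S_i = 7*5^i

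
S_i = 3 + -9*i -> [3, -6, -15, -24, -33]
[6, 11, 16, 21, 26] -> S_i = 6 + 5*i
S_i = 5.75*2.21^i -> [5.75, 12.71, 28.08, 62.06, 137.16]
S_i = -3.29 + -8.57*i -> [-3.29, -11.86, -20.43, -29.0, -37.57]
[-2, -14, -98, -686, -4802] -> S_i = -2*7^i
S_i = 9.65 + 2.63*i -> [9.65, 12.28, 14.91, 17.54, 20.17]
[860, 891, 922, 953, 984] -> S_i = 860 + 31*i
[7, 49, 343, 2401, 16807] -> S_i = 7*7^i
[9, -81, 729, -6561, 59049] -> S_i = 9*-9^i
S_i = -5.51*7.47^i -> [-5.51, -41.16, -307.46, -2296.75, -17156.71]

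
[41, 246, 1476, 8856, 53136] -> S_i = 41*6^i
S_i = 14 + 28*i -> [14, 42, 70, 98, 126]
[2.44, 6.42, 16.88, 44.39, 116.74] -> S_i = 2.44*2.63^i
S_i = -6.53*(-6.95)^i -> [-6.53, 45.38, -315.42, 2192.14, -15235.35]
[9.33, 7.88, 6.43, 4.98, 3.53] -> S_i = 9.33 + -1.45*i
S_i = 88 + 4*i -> [88, 92, 96, 100, 104]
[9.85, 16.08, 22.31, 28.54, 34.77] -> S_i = 9.85 + 6.23*i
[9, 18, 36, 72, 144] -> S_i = 9*2^i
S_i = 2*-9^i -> [2, -18, 162, -1458, 13122]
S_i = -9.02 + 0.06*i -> [-9.02, -8.96, -8.9, -8.84, -8.78]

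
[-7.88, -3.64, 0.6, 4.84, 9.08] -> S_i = -7.88 + 4.24*i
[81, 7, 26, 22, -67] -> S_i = Random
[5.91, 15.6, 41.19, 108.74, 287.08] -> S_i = 5.91*2.64^i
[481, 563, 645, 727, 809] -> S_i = 481 + 82*i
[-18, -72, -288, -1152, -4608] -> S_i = -18*4^i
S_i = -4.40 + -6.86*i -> [-4.4, -11.26, -18.12, -24.98, -31.84]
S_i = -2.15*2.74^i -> [-2.15, -5.89, -16.14, -44.23, -121.18]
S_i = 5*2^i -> [5, 10, 20, 40, 80]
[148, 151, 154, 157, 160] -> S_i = 148 + 3*i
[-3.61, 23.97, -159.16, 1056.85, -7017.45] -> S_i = -3.61*(-6.64)^i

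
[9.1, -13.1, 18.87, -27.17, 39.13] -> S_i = 9.10*(-1.44)^i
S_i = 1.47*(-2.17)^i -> [1.47, -3.19, 6.92, -15.02, 32.6]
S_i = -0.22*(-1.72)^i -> [-0.22, 0.38, -0.65, 1.12, -1.93]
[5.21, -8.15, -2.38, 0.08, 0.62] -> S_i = Random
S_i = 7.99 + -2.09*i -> [7.99, 5.9, 3.81, 1.72, -0.37]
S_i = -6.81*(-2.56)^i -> [-6.81, 17.43, -44.63, 114.25, -292.49]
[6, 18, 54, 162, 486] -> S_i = 6*3^i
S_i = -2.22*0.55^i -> [-2.22, -1.22, -0.67, -0.37, -0.2]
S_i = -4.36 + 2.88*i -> [-4.36, -1.48, 1.4, 4.28, 7.16]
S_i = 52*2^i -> [52, 104, 208, 416, 832]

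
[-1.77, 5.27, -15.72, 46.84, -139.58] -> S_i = -1.77*(-2.98)^i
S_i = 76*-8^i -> [76, -608, 4864, -38912, 311296]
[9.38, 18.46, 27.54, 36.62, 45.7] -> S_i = 9.38 + 9.08*i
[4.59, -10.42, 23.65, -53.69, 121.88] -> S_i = 4.59*(-2.27)^i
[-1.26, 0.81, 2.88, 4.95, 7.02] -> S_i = -1.26 + 2.07*i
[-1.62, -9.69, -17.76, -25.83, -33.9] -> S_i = -1.62 + -8.07*i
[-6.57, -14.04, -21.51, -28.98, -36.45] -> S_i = -6.57 + -7.47*i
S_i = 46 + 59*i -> [46, 105, 164, 223, 282]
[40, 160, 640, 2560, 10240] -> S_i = 40*4^i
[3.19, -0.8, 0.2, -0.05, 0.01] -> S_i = 3.19*(-0.25)^i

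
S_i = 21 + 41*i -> [21, 62, 103, 144, 185]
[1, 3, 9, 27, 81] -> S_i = 1*3^i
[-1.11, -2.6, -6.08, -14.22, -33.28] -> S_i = -1.11*2.34^i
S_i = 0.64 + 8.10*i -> [0.64, 8.74, 16.84, 24.94, 33.04]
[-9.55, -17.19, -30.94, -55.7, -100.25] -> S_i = -9.55*1.80^i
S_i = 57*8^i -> [57, 456, 3648, 29184, 233472]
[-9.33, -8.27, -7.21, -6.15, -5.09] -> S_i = -9.33 + 1.06*i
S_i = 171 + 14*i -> [171, 185, 199, 213, 227]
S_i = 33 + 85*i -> [33, 118, 203, 288, 373]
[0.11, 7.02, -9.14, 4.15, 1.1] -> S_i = Random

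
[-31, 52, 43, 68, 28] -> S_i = Random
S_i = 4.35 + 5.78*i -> [4.35, 10.13, 15.91, 21.69, 27.47]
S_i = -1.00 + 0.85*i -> [-1.0, -0.15, 0.7, 1.55, 2.4]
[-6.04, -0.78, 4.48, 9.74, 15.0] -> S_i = -6.04 + 5.26*i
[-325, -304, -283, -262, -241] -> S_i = -325 + 21*i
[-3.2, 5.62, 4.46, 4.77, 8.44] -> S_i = Random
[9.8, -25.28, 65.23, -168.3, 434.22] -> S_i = 9.80*(-2.58)^i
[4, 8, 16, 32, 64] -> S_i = 4*2^i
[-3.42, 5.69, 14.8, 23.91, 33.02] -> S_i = -3.42 + 9.11*i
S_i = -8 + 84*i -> [-8, 76, 160, 244, 328]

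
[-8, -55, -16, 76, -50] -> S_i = Random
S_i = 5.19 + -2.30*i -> [5.19, 2.89, 0.59, -1.71, -4.01]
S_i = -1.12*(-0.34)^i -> [-1.12, 0.38, -0.13, 0.04, -0.01]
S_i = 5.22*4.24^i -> [5.22, 22.13, 93.84, 397.89, 1687.07]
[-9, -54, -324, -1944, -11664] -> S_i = -9*6^i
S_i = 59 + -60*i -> [59, -1, -61, -121, -181]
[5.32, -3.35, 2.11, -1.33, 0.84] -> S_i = 5.32*(-0.63)^i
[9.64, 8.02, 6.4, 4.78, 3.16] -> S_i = 9.64 + -1.62*i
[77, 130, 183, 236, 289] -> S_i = 77 + 53*i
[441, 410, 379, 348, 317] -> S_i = 441 + -31*i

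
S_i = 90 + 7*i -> [90, 97, 104, 111, 118]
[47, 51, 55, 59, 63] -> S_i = 47 + 4*i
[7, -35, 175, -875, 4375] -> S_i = 7*-5^i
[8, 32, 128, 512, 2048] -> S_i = 8*4^i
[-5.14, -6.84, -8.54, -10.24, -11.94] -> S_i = -5.14 + -1.70*i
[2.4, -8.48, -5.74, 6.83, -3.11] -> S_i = Random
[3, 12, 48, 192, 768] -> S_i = 3*4^i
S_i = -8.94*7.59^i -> [-8.94, -67.85, -515.02, -3908.97, -29669.12]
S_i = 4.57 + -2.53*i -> [4.57, 2.04, -0.49, -3.02, -5.55]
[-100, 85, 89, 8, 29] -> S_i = Random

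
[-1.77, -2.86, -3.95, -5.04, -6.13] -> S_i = -1.77 + -1.09*i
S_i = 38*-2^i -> [38, -76, 152, -304, 608]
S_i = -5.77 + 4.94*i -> [-5.77, -0.83, 4.11, 9.05, 13.99]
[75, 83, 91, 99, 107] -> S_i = 75 + 8*i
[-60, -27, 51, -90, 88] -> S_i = Random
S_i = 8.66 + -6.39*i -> [8.66, 2.27, -4.12, -10.51, -16.9]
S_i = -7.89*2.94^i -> [-7.89, -23.2, -68.2, -200.5, -589.48]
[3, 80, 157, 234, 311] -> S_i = 3 + 77*i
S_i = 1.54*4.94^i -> [1.54, 7.61, 37.58, 185.65, 917.12]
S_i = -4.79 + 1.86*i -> [-4.79, -2.93, -1.07, 0.79, 2.65]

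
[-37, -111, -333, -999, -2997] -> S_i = -37*3^i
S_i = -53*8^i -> [-53, -424, -3392, -27136, -217088]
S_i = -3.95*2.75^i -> [-3.95, -10.86, -29.87, -82.15, -225.91]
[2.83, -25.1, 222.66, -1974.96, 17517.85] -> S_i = 2.83*(-8.87)^i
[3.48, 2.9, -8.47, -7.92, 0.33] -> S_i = Random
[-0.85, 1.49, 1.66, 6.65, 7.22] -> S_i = Random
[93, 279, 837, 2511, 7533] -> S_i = 93*3^i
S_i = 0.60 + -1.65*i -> [0.6, -1.05, -2.7, -4.35, -6.0]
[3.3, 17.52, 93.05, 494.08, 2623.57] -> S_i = 3.30*5.31^i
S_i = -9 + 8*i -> [-9, -1, 7, 15, 23]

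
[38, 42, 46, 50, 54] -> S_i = 38 + 4*i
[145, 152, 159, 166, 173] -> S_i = 145 + 7*i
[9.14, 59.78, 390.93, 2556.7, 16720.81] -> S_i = 9.14*6.54^i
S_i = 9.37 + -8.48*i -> [9.37, 0.89, -7.59, -16.07, -24.55]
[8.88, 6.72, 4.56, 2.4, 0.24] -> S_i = 8.88 + -2.16*i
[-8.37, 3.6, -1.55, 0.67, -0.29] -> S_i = -8.37*(-0.43)^i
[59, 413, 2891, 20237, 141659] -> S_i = 59*7^i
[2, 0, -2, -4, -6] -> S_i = 2 + -2*i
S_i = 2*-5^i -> [2, -10, 50, -250, 1250]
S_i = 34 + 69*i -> [34, 103, 172, 241, 310]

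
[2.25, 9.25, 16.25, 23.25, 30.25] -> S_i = 2.25 + 7.00*i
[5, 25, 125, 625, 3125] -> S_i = 5*5^i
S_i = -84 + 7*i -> [-84, -77, -70, -63, -56]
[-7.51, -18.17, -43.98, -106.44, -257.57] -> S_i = -7.51*2.42^i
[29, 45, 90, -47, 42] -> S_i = Random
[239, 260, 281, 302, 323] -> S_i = 239 + 21*i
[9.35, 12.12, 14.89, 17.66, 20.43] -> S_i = 9.35 + 2.77*i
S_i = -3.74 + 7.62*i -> [-3.74, 3.88, 11.5, 19.12, 26.74]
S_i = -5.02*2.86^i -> [-5.02, -14.36, -41.06, -117.44, -335.87]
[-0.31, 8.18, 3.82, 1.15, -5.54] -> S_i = Random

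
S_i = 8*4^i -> [8, 32, 128, 512, 2048]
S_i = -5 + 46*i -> [-5, 41, 87, 133, 179]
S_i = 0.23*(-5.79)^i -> [0.23, -1.33, 7.71, -44.64, 258.49]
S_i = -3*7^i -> [-3, -21, -147, -1029, -7203]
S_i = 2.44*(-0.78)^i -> [2.44, -1.9, 1.48, -1.16, 0.9]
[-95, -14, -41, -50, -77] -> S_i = Random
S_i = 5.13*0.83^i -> [5.13, 4.26, 3.53, 2.93, 2.43]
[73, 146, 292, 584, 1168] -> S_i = 73*2^i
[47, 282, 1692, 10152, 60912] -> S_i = 47*6^i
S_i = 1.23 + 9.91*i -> [1.23, 11.14, 21.05, 30.96, 40.87]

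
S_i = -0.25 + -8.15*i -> [-0.25, -8.4, -16.55, -24.7, -32.85]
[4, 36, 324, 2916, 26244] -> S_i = 4*9^i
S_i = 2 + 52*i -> [2, 54, 106, 158, 210]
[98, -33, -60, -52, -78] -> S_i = Random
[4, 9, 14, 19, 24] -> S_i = 4 + 5*i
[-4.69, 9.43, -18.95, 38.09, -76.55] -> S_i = -4.69*(-2.01)^i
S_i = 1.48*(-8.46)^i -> [1.48, -12.52, 105.93, -896.13, 7581.29]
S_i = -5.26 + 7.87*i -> [-5.26, 2.61, 10.48, 18.35, 26.22]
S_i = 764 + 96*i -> [764, 860, 956, 1052, 1148]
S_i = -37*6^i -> [-37, -222, -1332, -7992, -47952]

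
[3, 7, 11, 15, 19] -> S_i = 3 + 4*i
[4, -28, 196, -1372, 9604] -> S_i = 4*-7^i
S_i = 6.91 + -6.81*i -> [6.91, 0.1, -6.71, -13.52, -20.33]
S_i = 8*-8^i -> [8, -64, 512, -4096, 32768]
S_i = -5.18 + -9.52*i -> [-5.18, -14.7, -24.22, -33.74, -43.26]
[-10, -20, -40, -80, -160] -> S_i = -10*2^i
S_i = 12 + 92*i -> [12, 104, 196, 288, 380]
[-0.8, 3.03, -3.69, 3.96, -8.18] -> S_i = Random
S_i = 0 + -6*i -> [0, -6, -12, -18, -24]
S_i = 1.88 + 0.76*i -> [1.88, 2.64, 3.4, 4.16, 4.92]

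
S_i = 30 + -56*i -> [30, -26, -82, -138, -194]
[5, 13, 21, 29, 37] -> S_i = 5 + 8*i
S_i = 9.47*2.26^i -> [9.47, 21.4, 48.37, 109.31, 247.05]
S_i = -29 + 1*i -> [-29, -28, -27, -26, -25]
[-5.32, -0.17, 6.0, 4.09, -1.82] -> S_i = Random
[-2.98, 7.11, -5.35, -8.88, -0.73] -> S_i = Random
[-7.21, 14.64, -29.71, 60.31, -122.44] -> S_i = -7.21*(-2.03)^i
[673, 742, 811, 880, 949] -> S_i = 673 + 69*i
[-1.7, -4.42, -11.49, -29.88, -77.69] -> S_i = -1.70*2.60^i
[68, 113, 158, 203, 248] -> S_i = 68 + 45*i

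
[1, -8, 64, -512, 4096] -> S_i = 1*-8^i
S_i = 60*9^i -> [60, 540, 4860, 43740, 393660]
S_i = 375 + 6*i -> [375, 381, 387, 393, 399]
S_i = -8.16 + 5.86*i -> [-8.16, -2.3, 3.56, 9.42, 15.28]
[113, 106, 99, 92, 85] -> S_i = 113 + -7*i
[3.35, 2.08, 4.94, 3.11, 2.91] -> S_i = Random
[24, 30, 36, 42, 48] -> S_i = 24 + 6*i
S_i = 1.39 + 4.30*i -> [1.39, 5.69, 9.99, 14.29, 18.59]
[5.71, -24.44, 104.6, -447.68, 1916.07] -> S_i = 5.71*(-4.28)^i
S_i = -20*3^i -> [-20, -60, -180, -540, -1620]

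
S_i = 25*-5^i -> [25, -125, 625, -3125, 15625]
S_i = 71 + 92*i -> [71, 163, 255, 347, 439]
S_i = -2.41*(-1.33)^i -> [-2.41, 3.21, -4.26, 5.67, -7.54]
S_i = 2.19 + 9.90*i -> [2.19, 12.09, 21.99, 31.89, 41.79]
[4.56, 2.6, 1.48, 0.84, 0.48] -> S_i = 4.56*0.57^i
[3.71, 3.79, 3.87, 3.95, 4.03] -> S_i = 3.71 + 0.08*i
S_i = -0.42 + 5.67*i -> [-0.42, 5.25, 10.92, 16.59, 22.26]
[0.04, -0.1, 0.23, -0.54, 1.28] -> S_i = 0.04*(-2.38)^i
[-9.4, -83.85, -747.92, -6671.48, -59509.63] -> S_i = -9.40*8.92^i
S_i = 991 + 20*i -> [991, 1011, 1031, 1051, 1071]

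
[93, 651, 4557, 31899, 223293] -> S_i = 93*7^i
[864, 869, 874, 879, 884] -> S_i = 864 + 5*i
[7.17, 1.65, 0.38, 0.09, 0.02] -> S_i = 7.17*0.23^i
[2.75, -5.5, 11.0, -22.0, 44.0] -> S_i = 2.75*(-2.00)^i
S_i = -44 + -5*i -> [-44, -49, -54, -59, -64]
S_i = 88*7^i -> [88, 616, 4312, 30184, 211288]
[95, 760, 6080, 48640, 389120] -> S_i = 95*8^i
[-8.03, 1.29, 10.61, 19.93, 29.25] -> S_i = -8.03 + 9.32*i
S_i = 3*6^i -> [3, 18, 108, 648, 3888]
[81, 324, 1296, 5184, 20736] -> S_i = 81*4^i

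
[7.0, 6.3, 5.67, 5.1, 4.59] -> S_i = 7.00*0.90^i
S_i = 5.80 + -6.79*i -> [5.8, -0.99, -7.78, -14.57, -21.36]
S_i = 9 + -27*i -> [9, -18, -45, -72, -99]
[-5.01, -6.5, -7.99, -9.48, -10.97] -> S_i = -5.01 + -1.49*i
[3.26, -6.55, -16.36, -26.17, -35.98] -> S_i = 3.26 + -9.81*i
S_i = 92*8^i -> [92, 736, 5888, 47104, 376832]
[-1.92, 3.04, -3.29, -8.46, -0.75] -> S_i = Random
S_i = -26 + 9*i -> [-26, -17, -8, 1, 10]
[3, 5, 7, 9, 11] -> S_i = 3 + 2*i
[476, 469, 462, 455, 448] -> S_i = 476 + -7*i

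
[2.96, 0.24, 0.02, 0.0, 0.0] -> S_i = 2.96*0.08^i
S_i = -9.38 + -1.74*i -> [-9.38, -11.12, -12.86, -14.6, -16.34]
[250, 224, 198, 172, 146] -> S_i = 250 + -26*i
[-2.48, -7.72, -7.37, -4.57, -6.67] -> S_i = Random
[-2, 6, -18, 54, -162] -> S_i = -2*-3^i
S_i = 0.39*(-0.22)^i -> [0.39, -0.09, 0.02, -0.0, 0.0]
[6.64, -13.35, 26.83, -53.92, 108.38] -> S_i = 6.64*(-2.01)^i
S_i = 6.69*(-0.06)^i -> [6.69, -0.4, 0.02, -0.0, 0.0]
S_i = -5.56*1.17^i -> [-5.56, -6.51, -7.61, -8.9, -10.42]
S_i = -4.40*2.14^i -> [-4.4, -9.42, -20.15, -43.12, -92.28]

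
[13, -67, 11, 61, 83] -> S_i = Random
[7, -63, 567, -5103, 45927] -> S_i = 7*-9^i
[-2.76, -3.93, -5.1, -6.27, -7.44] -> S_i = -2.76 + -1.17*i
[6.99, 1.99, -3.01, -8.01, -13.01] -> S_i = 6.99 + -5.00*i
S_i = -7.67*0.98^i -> [-7.67, -7.52, -7.37, -7.22, -7.07]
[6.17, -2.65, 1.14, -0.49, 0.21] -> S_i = 6.17*(-0.43)^i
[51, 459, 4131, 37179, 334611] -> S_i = 51*9^i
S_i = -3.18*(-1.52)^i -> [-3.18, 4.83, -7.35, 11.17, -16.97]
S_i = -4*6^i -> [-4, -24, -144, -864, -5184]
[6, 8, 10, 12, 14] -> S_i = 6 + 2*i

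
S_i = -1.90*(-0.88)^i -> [-1.9, 1.67, -1.47, 1.29, -1.14]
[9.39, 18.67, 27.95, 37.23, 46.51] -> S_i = 9.39 + 9.28*i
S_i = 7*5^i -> [7, 35, 175, 875, 4375]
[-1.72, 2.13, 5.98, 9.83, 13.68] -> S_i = -1.72 + 3.85*i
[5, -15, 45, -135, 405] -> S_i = 5*-3^i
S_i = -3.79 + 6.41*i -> [-3.79, 2.62, 9.03, 15.44, 21.85]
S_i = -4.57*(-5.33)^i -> [-4.57, 24.36, -129.83, 691.99, -3688.29]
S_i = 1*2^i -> [1, 2, 4, 8, 16]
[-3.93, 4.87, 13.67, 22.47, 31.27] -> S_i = -3.93 + 8.80*i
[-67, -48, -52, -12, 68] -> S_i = Random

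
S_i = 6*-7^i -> [6, -42, 294, -2058, 14406]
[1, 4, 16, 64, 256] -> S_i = 1*4^i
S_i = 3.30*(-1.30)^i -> [3.3, -4.29, 5.58, -7.25, 9.43]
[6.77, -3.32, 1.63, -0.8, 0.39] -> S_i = 6.77*(-0.49)^i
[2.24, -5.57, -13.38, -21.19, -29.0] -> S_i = 2.24 + -7.81*i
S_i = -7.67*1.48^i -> [-7.67, -11.35, -16.8, -24.86, -36.8]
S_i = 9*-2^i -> [9, -18, 36, -72, 144]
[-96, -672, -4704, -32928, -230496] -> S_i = -96*7^i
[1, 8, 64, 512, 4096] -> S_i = 1*8^i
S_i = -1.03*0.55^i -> [-1.03, -0.57, -0.31, -0.17, -0.09]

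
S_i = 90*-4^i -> [90, -360, 1440, -5760, 23040]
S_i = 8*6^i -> [8, 48, 288, 1728, 10368]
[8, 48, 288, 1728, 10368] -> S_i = 8*6^i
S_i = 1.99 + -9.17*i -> [1.99, -7.18, -16.35, -25.52, -34.69]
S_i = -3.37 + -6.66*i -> [-3.37, -10.03, -16.69, -23.35, -30.01]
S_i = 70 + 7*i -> [70, 77, 84, 91, 98]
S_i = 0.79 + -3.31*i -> [0.79, -2.52, -5.83, -9.14, -12.45]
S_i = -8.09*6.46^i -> [-8.09, -52.26, -337.61, -2180.95, -14088.95]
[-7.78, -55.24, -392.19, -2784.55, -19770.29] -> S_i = -7.78*7.10^i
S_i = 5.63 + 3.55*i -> [5.63, 9.18, 12.73, 16.28, 19.83]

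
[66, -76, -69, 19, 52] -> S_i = Random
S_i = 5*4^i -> [5, 20, 80, 320, 1280]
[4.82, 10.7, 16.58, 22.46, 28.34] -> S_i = 4.82 + 5.88*i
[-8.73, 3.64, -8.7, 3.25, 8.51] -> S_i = Random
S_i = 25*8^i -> [25, 200, 1600, 12800, 102400]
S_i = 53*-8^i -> [53, -424, 3392, -27136, 217088]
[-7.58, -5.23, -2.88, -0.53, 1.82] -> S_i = -7.58 + 2.35*i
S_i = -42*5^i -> [-42, -210, -1050, -5250, -26250]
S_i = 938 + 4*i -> [938, 942, 946, 950, 954]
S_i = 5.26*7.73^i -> [5.26, 40.66, 314.3, 2429.54, 18780.35]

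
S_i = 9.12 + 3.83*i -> [9.12, 12.95, 16.78, 20.61, 24.44]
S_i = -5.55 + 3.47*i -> [-5.55, -2.08, 1.39, 4.86, 8.33]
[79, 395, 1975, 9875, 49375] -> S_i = 79*5^i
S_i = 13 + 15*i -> [13, 28, 43, 58, 73]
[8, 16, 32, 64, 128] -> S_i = 8*2^i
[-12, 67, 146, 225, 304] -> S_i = -12 + 79*i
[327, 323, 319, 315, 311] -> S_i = 327 + -4*i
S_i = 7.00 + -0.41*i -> [7.0, 6.59, 6.18, 5.77, 5.36]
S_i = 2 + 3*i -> [2, 5, 8, 11, 14]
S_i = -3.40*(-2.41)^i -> [-3.4, 8.19, -19.75, 47.59, -114.7]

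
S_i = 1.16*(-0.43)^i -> [1.16, -0.5, 0.21, -0.09, 0.04]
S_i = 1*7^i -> [1, 7, 49, 343, 2401]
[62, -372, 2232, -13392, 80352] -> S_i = 62*-6^i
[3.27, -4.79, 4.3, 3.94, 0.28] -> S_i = Random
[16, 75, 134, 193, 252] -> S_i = 16 + 59*i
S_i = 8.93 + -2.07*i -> [8.93, 6.86, 4.79, 2.72, 0.65]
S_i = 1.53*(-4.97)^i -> [1.53, -7.6, 37.79, -187.83, 933.51]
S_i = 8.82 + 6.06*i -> [8.82, 14.88, 20.94, 27.0, 33.06]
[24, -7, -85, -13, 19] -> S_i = Random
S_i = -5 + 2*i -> [-5, -3, -1, 1, 3]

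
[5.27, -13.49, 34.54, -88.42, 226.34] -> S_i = 5.27*(-2.56)^i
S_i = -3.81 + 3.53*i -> [-3.81, -0.28, 3.25, 6.78, 10.31]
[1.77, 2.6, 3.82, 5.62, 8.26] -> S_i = 1.77*1.47^i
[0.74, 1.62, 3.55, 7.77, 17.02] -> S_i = 0.74*2.19^i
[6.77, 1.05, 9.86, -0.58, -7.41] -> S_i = Random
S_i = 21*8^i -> [21, 168, 1344, 10752, 86016]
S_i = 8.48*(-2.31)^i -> [8.48, -19.59, 45.25, -104.53, 241.46]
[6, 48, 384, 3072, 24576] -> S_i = 6*8^i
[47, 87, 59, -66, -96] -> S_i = Random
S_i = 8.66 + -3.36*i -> [8.66, 5.3, 1.94, -1.42, -4.78]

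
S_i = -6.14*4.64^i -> [-6.14, -28.49, -132.19, -613.37, -2846.04]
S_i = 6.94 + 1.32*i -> [6.94, 8.26, 9.58, 10.9, 12.22]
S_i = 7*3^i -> [7, 21, 63, 189, 567]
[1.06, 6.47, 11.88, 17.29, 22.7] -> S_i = 1.06 + 5.41*i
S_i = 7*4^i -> [7, 28, 112, 448, 1792]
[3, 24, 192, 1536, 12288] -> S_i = 3*8^i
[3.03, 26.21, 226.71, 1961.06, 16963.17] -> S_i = 3.03*8.65^i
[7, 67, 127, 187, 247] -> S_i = 7 + 60*i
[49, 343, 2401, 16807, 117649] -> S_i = 49*7^i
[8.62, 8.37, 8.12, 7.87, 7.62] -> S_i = 8.62 + -0.25*i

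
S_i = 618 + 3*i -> [618, 621, 624, 627, 630]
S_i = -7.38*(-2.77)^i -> [-7.38, 20.44, -56.63, 156.85, -434.49]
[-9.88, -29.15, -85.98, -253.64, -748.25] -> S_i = -9.88*2.95^i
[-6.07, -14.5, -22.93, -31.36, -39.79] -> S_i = -6.07 + -8.43*i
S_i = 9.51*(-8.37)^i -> [9.51, -79.6, 666.24, -5576.44, 46674.79]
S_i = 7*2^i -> [7, 14, 28, 56, 112]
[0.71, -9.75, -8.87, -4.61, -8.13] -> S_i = Random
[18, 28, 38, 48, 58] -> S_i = 18 + 10*i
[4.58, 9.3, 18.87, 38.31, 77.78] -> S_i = 4.58*2.03^i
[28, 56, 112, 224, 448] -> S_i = 28*2^i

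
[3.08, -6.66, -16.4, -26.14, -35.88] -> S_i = 3.08 + -9.74*i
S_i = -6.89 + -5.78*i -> [-6.89, -12.67, -18.45, -24.23, -30.01]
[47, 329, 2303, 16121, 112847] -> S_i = 47*7^i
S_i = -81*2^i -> [-81, -162, -324, -648, -1296]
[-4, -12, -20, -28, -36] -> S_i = -4 + -8*i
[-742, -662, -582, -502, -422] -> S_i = -742 + 80*i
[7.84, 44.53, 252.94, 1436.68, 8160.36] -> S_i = 7.84*5.68^i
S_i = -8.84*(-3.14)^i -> [-8.84, 27.76, -87.16, 273.68, -859.35]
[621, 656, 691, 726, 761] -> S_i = 621 + 35*i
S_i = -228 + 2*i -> [-228, -226, -224, -222, -220]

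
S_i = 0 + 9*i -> [0, 9, 18, 27, 36]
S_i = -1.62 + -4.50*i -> [-1.62, -6.12, -10.62, -15.12, -19.62]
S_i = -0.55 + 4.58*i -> [-0.55, 4.03, 8.61, 13.19, 17.77]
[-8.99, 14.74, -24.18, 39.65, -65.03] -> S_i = -8.99*(-1.64)^i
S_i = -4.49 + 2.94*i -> [-4.49, -1.55, 1.39, 4.33, 7.27]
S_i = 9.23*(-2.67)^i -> [9.23, -24.64, 65.8, -175.69, 469.08]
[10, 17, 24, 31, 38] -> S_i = 10 + 7*i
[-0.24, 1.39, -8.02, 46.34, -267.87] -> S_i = -0.24*(-5.78)^i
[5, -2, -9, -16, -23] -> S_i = 5 + -7*i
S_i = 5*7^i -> [5, 35, 245, 1715, 12005]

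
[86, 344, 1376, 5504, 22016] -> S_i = 86*4^i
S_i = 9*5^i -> [9, 45, 225, 1125, 5625]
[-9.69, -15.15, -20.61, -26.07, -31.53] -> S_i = -9.69 + -5.46*i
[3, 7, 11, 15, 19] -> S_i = 3 + 4*i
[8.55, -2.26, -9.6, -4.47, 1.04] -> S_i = Random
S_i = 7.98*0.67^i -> [7.98, 5.35, 3.58, 2.4, 1.61]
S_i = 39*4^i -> [39, 156, 624, 2496, 9984]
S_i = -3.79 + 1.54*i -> [-3.79, -2.25, -0.71, 0.83, 2.37]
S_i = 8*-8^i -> [8, -64, 512, -4096, 32768]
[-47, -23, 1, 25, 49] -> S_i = -47 + 24*i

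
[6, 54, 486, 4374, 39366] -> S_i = 6*9^i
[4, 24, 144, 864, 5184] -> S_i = 4*6^i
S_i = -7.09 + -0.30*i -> [-7.09, -7.39, -7.69, -7.99, -8.29]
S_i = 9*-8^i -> [9, -72, 576, -4608, 36864]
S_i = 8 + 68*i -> [8, 76, 144, 212, 280]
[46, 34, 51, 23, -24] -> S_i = Random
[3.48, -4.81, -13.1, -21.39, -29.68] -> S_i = 3.48 + -8.29*i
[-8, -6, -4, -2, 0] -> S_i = -8 + 2*i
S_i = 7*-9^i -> [7, -63, 567, -5103, 45927]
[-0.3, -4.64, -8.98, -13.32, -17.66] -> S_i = -0.30 + -4.34*i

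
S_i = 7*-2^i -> [7, -14, 28, -56, 112]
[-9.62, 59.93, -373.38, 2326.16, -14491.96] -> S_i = -9.62*(-6.23)^i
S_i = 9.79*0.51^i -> [9.79, 4.99, 2.55, 1.3, 0.66]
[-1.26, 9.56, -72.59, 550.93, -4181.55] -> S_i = -1.26*(-7.59)^i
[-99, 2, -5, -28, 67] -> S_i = Random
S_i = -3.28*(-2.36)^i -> [-3.28, 7.74, -18.27, 43.11, -101.75]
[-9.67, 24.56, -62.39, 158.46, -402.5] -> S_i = -9.67*(-2.54)^i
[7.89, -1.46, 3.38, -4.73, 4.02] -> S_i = Random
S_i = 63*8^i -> [63, 504, 4032, 32256, 258048]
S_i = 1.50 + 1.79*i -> [1.5, 3.29, 5.08, 6.87, 8.66]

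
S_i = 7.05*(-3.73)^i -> [7.05, -26.3, 98.09, -365.86, 1364.66]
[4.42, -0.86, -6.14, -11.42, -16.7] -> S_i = 4.42 + -5.28*i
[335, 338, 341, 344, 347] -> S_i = 335 + 3*i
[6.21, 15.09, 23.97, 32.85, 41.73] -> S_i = 6.21 + 8.88*i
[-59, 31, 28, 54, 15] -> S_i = Random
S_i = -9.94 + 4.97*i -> [-9.94, -4.97, 0.0, 4.97, 9.94]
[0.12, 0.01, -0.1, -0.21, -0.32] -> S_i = 0.12 + -0.11*i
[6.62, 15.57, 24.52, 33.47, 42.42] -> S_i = 6.62 + 8.95*i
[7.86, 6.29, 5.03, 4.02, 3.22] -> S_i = 7.86*0.80^i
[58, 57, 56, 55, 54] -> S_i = 58 + -1*i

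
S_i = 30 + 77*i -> [30, 107, 184, 261, 338]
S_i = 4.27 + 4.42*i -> [4.27, 8.69, 13.11, 17.53, 21.95]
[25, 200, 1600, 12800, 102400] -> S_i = 25*8^i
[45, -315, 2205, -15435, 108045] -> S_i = 45*-7^i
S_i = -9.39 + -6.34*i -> [-9.39, -15.73, -22.07, -28.41, -34.75]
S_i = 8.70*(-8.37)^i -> [8.7, -72.82, 609.5, -5101.47, 42699.33]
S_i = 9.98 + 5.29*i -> [9.98, 15.27, 20.56, 25.85, 31.14]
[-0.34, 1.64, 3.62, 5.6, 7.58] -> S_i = -0.34 + 1.98*i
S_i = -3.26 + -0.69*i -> [-3.26, -3.95, -4.64, -5.33, -6.02]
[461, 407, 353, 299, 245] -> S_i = 461 + -54*i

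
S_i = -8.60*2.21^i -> [-8.6, -19.01, -42.0, -92.83, -205.15]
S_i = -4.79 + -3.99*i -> [-4.79, -8.78, -12.77, -16.76, -20.75]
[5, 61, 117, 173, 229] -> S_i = 5 + 56*i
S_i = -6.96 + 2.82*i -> [-6.96, -4.14, -1.32, 1.5, 4.32]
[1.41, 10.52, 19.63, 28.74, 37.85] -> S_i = 1.41 + 9.11*i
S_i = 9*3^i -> [9, 27, 81, 243, 729]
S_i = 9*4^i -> [9, 36, 144, 576, 2304]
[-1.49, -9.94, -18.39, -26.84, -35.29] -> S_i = -1.49 + -8.45*i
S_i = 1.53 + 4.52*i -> [1.53, 6.05, 10.57, 15.09, 19.61]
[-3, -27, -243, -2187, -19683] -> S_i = -3*9^i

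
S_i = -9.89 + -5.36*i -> [-9.89, -15.25, -20.61, -25.97, -31.33]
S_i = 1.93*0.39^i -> [1.93, 0.75, 0.29, 0.11, 0.04]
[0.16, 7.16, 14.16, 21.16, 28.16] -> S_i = 0.16 + 7.00*i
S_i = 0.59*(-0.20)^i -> [0.59, -0.12, 0.02, -0.0, 0.0]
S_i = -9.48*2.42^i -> [-9.48, -22.94, -55.52, -134.36, -325.14]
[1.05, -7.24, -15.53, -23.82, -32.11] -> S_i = 1.05 + -8.29*i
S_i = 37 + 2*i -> [37, 39, 41, 43, 45]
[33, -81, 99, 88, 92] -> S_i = Random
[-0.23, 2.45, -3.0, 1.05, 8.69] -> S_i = Random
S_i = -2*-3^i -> [-2, 6, -18, 54, -162]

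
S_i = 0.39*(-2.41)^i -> [0.39, -0.94, 2.27, -5.46, 13.16]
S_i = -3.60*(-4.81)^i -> [-3.6, 17.32, -83.29, 400.62, -1927.0]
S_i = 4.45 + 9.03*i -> [4.45, 13.48, 22.51, 31.54, 40.57]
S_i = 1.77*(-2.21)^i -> [1.77, -3.91, 8.64, -19.11, 42.22]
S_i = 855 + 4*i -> [855, 859, 863, 867, 871]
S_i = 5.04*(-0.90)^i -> [5.04, -4.54, 4.08, -3.67, 3.31]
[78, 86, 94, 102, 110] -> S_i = 78 + 8*i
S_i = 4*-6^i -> [4, -24, 144, -864, 5184]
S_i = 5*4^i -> [5, 20, 80, 320, 1280]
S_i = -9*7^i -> [-9, -63, -441, -3087, -21609]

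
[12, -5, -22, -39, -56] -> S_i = 12 + -17*i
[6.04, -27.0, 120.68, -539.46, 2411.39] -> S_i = 6.04*(-4.47)^i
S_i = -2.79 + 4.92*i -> [-2.79, 2.13, 7.05, 11.97, 16.89]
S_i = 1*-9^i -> [1, -9, 81, -729, 6561]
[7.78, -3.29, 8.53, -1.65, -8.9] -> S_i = Random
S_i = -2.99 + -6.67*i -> [-2.99, -9.66, -16.33, -23.0, -29.67]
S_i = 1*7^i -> [1, 7, 49, 343, 2401]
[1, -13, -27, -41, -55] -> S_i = 1 + -14*i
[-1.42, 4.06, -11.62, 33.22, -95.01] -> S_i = -1.42*(-2.86)^i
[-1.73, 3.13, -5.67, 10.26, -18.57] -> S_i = -1.73*(-1.81)^i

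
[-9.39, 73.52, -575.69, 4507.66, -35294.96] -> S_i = -9.39*(-7.83)^i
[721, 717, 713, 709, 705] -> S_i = 721 + -4*i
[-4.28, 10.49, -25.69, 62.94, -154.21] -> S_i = -4.28*(-2.45)^i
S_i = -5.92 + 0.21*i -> [-5.92, -5.71, -5.5, -5.29, -5.08]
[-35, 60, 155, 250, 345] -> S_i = -35 + 95*i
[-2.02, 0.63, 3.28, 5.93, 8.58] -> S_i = -2.02 + 2.65*i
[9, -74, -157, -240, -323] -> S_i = 9 + -83*i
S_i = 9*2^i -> [9, 18, 36, 72, 144]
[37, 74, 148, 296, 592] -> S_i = 37*2^i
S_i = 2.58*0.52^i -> [2.58, 1.34, 0.7, 0.36, 0.19]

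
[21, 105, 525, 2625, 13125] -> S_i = 21*5^i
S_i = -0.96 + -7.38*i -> [-0.96, -8.34, -15.72, -23.1, -30.48]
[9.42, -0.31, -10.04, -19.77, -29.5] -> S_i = 9.42 + -9.73*i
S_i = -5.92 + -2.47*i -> [-5.92, -8.39, -10.86, -13.33, -15.8]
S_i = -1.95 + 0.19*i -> [-1.95, -1.76, -1.57, -1.38, -1.19]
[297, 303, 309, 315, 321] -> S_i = 297 + 6*i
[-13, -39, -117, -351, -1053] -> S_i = -13*3^i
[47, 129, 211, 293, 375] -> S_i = 47 + 82*i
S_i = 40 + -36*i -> [40, 4, -32, -68, -104]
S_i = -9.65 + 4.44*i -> [-9.65, -5.21, -0.77, 3.67, 8.11]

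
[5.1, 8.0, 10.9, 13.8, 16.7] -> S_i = 5.10 + 2.90*i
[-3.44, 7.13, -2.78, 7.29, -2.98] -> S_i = Random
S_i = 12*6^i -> [12, 72, 432, 2592, 15552]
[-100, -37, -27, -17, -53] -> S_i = Random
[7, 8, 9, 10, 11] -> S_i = 7 + 1*i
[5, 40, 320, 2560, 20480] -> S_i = 5*8^i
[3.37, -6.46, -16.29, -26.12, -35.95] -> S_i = 3.37 + -9.83*i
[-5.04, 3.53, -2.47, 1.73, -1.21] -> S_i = -5.04*(-0.70)^i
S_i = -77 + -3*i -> [-77, -80, -83, -86, -89]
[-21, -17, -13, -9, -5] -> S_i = -21 + 4*i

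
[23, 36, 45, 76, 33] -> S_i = Random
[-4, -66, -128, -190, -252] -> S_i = -4 + -62*i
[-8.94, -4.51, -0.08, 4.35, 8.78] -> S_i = -8.94 + 4.43*i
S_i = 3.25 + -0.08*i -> [3.25, 3.17, 3.09, 3.01, 2.93]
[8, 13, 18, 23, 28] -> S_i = 8 + 5*i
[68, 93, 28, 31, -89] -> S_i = Random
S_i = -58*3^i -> [-58, -174, -522, -1566, -4698]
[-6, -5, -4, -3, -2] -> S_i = -6 + 1*i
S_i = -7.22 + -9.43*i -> [-7.22, -16.65, -26.08, -35.51, -44.94]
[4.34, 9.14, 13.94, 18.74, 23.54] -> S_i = 4.34 + 4.80*i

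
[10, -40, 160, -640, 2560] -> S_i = 10*-4^i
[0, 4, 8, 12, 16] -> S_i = 0 + 4*i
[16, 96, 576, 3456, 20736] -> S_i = 16*6^i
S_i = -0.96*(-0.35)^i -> [-0.96, 0.34, -0.12, 0.04, -0.01]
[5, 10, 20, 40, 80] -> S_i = 5*2^i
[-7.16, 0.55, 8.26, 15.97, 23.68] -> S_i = -7.16 + 7.71*i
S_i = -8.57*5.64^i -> [-8.57, -48.33, -272.61, -1537.51, -8671.56]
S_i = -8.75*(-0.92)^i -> [-8.75, 8.05, -7.41, 6.81, -6.27]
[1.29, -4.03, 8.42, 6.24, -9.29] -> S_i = Random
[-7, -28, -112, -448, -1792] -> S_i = -7*4^i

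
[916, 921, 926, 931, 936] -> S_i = 916 + 5*i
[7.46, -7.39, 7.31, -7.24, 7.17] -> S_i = 7.46*(-0.99)^i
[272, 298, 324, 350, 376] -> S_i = 272 + 26*i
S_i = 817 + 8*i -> [817, 825, 833, 841, 849]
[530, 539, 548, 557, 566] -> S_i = 530 + 9*i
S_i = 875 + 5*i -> [875, 880, 885, 890, 895]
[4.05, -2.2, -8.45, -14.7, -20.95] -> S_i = 4.05 + -6.25*i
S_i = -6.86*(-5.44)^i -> [-6.86, 37.32, -203.01, 1104.39, -6007.86]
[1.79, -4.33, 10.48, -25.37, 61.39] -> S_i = 1.79*(-2.42)^i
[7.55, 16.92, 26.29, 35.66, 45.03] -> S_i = 7.55 + 9.37*i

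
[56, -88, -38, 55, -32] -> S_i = Random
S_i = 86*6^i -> [86, 516, 3096, 18576, 111456]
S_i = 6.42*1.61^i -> [6.42, 10.34, 16.64, 26.79, 43.14]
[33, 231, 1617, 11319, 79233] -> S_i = 33*7^i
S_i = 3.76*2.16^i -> [3.76, 8.12, 17.54, 37.89, 81.85]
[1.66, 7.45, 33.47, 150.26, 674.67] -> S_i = 1.66*4.49^i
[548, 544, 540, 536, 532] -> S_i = 548 + -4*i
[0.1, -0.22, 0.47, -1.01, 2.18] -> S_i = 0.10*(-2.16)^i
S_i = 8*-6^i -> [8, -48, 288, -1728, 10368]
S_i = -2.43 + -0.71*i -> [-2.43, -3.14, -3.85, -4.56, -5.27]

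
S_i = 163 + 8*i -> [163, 171, 179, 187, 195]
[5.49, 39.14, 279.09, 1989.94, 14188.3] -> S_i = 5.49*7.13^i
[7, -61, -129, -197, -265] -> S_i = 7 + -68*i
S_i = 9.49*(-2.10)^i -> [9.49, -19.93, 41.85, -87.89, 184.56]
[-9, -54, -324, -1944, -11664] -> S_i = -9*6^i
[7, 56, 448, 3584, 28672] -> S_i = 7*8^i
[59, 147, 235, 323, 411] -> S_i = 59 + 88*i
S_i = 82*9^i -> [82, 738, 6642, 59778, 538002]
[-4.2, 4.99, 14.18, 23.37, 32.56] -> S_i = -4.20 + 9.19*i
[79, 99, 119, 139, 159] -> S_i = 79 + 20*i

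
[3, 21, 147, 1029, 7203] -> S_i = 3*7^i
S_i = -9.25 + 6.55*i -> [-9.25, -2.7, 3.85, 10.4, 16.95]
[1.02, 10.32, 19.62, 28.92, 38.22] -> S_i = 1.02 + 9.30*i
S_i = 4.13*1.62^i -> [4.13, 6.69, 10.84, 17.56, 28.45]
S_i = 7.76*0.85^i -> [7.76, 6.6, 5.61, 4.77, 4.05]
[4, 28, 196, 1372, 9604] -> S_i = 4*7^i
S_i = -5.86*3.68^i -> [-5.86, -21.56, -79.36, -292.04, -1074.7]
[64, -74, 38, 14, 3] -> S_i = Random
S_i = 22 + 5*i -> [22, 27, 32, 37, 42]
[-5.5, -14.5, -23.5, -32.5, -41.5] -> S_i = -5.50 + -9.00*i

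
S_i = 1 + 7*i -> [1, 8, 15, 22, 29]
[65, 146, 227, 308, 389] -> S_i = 65 + 81*i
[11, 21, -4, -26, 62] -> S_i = Random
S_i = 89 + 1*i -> [89, 90, 91, 92, 93]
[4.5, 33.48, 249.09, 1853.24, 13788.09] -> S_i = 4.50*7.44^i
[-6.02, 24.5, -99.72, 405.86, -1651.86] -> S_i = -6.02*(-4.07)^i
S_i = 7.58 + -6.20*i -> [7.58, 1.38, -4.82, -11.02, -17.22]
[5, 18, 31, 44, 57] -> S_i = 5 + 13*i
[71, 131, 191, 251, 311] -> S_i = 71 + 60*i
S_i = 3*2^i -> [3, 6, 12, 24, 48]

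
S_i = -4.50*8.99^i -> [-4.5, -40.46, -363.69, -3269.58, -29393.5]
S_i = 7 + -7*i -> [7, 0, -7, -14, -21]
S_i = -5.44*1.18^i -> [-5.44, -6.42, -7.57, -8.94, -10.55]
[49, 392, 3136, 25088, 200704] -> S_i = 49*8^i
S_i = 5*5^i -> [5, 25, 125, 625, 3125]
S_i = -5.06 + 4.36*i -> [-5.06, -0.7, 3.66, 8.02, 12.38]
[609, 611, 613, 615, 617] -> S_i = 609 + 2*i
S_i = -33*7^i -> [-33, -231, -1617, -11319, -79233]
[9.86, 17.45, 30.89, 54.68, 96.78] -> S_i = 9.86*1.77^i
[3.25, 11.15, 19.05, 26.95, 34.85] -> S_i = 3.25 + 7.90*i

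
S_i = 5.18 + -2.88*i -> [5.18, 2.3, -0.58, -3.46, -6.34]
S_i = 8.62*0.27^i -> [8.62, 2.33, 0.63, 0.17, 0.05]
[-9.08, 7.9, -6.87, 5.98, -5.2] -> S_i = -9.08*(-0.87)^i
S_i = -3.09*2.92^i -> [-3.09, -9.02, -26.35, -76.93, -224.64]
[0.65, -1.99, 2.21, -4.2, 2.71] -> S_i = Random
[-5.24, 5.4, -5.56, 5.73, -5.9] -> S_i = -5.24*(-1.03)^i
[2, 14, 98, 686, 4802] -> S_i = 2*7^i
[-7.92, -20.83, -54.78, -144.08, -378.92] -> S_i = -7.92*2.63^i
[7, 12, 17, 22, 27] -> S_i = 7 + 5*i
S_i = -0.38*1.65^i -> [-0.38, -0.63, -1.03, -1.71, -2.82]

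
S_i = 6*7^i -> [6, 42, 294, 2058, 14406]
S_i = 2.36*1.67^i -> [2.36, 3.94, 6.58, 10.99, 18.36]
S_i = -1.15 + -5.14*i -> [-1.15, -6.29, -11.43, -16.57, -21.71]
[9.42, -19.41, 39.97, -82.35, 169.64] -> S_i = 9.42*(-2.06)^i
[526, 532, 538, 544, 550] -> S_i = 526 + 6*i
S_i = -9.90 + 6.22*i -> [-9.9, -3.68, 2.54, 8.76, 14.98]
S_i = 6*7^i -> [6, 42, 294, 2058, 14406]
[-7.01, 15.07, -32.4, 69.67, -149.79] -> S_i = -7.01*(-2.15)^i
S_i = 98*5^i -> [98, 490, 2450, 12250, 61250]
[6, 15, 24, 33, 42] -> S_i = 6 + 9*i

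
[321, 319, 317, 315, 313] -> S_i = 321 + -2*i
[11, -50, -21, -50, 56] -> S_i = Random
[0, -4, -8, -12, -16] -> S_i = 0 + -4*i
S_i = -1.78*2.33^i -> [-1.78, -4.15, -9.66, -22.52, -52.46]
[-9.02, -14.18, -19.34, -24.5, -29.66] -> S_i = -9.02 + -5.16*i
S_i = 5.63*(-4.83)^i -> [5.63, -27.19, 131.34, -634.38, 3064.06]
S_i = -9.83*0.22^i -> [-9.83, -2.16, -0.48, -0.1, -0.02]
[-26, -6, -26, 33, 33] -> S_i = Random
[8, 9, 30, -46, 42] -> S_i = Random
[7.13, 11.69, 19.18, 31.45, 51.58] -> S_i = 7.13*1.64^i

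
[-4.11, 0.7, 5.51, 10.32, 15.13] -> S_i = -4.11 + 4.81*i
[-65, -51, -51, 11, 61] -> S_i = Random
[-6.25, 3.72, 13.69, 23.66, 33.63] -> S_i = -6.25 + 9.97*i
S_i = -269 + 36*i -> [-269, -233, -197, -161, -125]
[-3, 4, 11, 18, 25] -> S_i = -3 + 7*i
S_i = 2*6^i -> [2, 12, 72, 432, 2592]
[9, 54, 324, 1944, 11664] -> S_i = 9*6^i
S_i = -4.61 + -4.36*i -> [-4.61, -8.97, -13.33, -17.69, -22.05]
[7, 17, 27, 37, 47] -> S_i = 7 + 10*i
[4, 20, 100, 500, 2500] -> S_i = 4*5^i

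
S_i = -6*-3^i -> [-6, 18, -54, 162, -486]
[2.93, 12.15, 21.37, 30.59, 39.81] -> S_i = 2.93 + 9.22*i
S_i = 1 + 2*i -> [1, 3, 5, 7, 9]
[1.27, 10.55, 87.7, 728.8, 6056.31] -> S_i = 1.27*8.31^i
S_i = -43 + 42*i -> [-43, -1, 41, 83, 125]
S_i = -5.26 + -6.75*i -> [-5.26, -12.01, -18.76, -25.51, -32.26]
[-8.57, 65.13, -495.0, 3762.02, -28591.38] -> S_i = -8.57*(-7.60)^i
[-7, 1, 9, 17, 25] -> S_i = -7 + 8*i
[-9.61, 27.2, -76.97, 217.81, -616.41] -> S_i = -9.61*(-2.83)^i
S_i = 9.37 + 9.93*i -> [9.37, 19.3, 29.23, 39.16, 49.09]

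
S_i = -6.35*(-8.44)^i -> [-6.35, 53.59, -452.33, 3817.69, -32221.33]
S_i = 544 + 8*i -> [544, 552, 560, 568, 576]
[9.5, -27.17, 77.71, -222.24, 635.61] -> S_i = 9.50*(-2.86)^i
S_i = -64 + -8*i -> [-64, -72, -80, -88, -96]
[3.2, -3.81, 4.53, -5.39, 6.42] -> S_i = 3.20*(-1.19)^i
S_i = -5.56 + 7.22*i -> [-5.56, 1.66, 8.88, 16.1, 23.32]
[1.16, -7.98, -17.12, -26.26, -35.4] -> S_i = 1.16 + -9.14*i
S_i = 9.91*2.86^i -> [9.91, 28.34, 81.06, 231.83, 663.04]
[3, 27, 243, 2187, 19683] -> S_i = 3*9^i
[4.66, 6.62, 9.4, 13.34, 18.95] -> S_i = 4.66*1.42^i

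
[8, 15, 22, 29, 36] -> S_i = 8 + 7*i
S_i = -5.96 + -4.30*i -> [-5.96, -10.26, -14.56, -18.86, -23.16]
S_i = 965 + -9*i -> [965, 956, 947, 938, 929]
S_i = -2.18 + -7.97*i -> [-2.18, -10.15, -18.12, -26.09, -34.06]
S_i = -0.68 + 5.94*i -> [-0.68, 5.26, 11.2, 17.14, 23.08]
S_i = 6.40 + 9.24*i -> [6.4, 15.64, 24.88, 34.12, 43.36]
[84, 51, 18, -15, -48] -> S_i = 84 + -33*i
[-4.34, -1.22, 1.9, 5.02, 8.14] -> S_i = -4.34 + 3.12*i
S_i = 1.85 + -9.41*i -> [1.85, -7.56, -16.97, -26.38, -35.79]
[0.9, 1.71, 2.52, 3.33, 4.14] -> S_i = 0.90 + 0.81*i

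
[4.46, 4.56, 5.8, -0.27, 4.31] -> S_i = Random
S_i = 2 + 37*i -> [2, 39, 76, 113, 150]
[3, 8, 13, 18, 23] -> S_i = 3 + 5*i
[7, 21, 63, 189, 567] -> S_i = 7*3^i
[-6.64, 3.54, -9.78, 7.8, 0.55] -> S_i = Random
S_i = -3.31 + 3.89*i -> [-3.31, 0.58, 4.47, 8.36, 12.25]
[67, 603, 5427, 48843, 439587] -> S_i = 67*9^i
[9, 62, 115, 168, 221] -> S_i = 9 + 53*i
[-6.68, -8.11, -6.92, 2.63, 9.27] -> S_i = Random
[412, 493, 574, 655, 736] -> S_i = 412 + 81*i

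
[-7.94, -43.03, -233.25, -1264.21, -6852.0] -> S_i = -7.94*5.42^i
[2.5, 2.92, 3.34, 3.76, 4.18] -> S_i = 2.50 + 0.42*i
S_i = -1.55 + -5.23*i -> [-1.55, -6.78, -12.01, -17.24, -22.47]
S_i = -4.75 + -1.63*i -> [-4.75, -6.38, -8.01, -9.64, -11.27]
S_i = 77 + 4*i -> [77, 81, 85, 89, 93]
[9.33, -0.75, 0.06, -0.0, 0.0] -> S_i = 9.33*(-0.08)^i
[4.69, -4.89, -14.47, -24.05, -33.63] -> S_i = 4.69 + -9.58*i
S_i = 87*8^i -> [87, 696, 5568, 44544, 356352]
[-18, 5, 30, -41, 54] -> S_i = Random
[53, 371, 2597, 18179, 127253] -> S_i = 53*7^i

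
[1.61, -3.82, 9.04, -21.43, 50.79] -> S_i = 1.61*(-2.37)^i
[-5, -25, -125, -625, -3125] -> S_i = -5*5^i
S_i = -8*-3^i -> [-8, 24, -72, 216, -648]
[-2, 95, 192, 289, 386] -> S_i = -2 + 97*i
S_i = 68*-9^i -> [68, -612, 5508, -49572, 446148]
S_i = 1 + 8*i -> [1, 9, 17, 25, 33]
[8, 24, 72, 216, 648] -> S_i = 8*3^i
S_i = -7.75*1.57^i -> [-7.75, -12.17, -19.1, -29.99, -47.09]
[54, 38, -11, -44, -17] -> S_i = Random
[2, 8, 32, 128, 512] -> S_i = 2*4^i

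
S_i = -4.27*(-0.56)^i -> [-4.27, 2.39, -1.34, 0.75, -0.42]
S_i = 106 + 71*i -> [106, 177, 248, 319, 390]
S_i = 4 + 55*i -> [4, 59, 114, 169, 224]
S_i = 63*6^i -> [63, 378, 2268, 13608, 81648]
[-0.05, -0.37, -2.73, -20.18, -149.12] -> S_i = -0.05*7.39^i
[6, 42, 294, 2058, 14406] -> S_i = 6*7^i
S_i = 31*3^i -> [31, 93, 279, 837, 2511]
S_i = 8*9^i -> [8, 72, 648, 5832, 52488]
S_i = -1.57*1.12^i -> [-1.57, -1.76, -1.97, -2.21, -2.47]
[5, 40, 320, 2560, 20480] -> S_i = 5*8^i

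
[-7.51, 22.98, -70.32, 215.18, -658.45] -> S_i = -7.51*(-3.06)^i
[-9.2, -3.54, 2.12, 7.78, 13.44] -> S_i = -9.20 + 5.66*i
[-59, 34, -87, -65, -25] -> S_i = Random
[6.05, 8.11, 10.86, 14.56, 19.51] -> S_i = 6.05*1.34^i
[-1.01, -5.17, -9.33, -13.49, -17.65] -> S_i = -1.01 + -4.16*i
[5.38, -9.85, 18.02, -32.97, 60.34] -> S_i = 5.38*(-1.83)^i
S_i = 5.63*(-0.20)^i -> [5.63, -1.13, 0.23, -0.05, 0.01]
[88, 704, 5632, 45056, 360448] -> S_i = 88*8^i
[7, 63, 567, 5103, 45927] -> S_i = 7*9^i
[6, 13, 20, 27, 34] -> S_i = 6 + 7*i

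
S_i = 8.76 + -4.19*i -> [8.76, 4.57, 0.38, -3.81, -8.0]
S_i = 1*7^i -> [1, 7, 49, 343, 2401]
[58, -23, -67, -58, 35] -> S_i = Random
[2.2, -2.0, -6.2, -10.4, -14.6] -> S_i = 2.20 + -4.20*i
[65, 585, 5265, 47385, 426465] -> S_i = 65*9^i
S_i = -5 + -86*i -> [-5, -91, -177, -263, -349]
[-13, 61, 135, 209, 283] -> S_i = -13 + 74*i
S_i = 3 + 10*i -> [3, 13, 23, 33, 43]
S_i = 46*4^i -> [46, 184, 736, 2944, 11776]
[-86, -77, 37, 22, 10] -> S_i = Random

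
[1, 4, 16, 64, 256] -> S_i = 1*4^i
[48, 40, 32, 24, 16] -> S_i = 48 + -8*i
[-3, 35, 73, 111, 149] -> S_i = -3 + 38*i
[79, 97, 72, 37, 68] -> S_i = Random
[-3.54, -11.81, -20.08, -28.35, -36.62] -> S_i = -3.54 + -8.27*i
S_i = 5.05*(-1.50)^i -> [5.05, -7.57, 11.36, -17.04, 25.57]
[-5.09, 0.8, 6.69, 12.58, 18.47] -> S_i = -5.09 + 5.89*i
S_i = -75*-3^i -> [-75, 225, -675, 2025, -6075]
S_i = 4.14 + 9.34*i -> [4.14, 13.48, 22.82, 32.16, 41.5]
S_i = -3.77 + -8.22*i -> [-3.77, -11.99, -20.21, -28.43, -36.65]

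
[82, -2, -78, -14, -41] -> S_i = Random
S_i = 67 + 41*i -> [67, 108, 149, 190, 231]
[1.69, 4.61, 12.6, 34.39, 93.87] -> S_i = 1.69*2.73^i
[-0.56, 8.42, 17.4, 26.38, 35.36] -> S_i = -0.56 + 8.98*i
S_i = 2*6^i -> [2, 12, 72, 432, 2592]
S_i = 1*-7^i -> [1, -7, 49, -343, 2401]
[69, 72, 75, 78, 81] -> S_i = 69 + 3*i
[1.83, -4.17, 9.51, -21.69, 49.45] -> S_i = 1.83*(-2.28)^i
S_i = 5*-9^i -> [5, -45, 405, -3645, 32805]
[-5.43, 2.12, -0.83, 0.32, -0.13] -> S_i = -5.43*(-0.39)^i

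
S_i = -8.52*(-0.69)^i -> [-8.52, 5.88, -4.06, 2.8, -1.93]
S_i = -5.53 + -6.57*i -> [-5.53, -12.1, -18.67, -25.24, -31.81]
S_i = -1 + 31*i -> [-1, 30, 61, 92, 123]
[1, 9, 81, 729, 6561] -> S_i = 1*9^i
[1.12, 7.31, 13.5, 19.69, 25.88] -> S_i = 1.12 + 6.19*i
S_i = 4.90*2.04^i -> [4.9, 10.0, 20.39, 41.6, 84.86]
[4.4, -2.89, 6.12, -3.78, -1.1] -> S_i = Random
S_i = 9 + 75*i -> [9, 84, 159, 234, 309]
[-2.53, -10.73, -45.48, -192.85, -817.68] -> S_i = -2.53*4.24^i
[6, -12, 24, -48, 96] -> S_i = 6*-2^i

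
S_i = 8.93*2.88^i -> [8.93, 25.72, 74.07, 213.32, 614.36]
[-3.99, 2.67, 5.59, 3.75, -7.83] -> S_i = Random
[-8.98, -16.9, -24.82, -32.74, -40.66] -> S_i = -8.98 + -7.92*i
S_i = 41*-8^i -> [41, -328, 2624, -20992, 167936]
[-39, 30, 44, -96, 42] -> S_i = Random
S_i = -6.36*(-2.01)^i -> [-6.36, 12.78, -25.7, 51.65, -103.81]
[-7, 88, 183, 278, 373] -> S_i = -7 + 95*i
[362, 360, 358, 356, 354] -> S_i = 362 + -2*i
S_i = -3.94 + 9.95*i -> [-3.94, 6.01, 15.96, 25.91, 35.86]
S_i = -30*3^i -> [-30, -90, -270, -810, -2430]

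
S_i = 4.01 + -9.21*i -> [4.01, -5.2, -14.41, -23.62, -32.83]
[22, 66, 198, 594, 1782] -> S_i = 22*3^i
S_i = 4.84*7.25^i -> [4.84, 35.09, 254.4, 1844.42, 13372.03]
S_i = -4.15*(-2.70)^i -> [-4.15, 11.21, -30.25, 81.68, -220.55]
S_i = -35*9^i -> [-35, -315, -2835, -25515, -229635]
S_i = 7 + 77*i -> [7, 84, 161, 238, 315]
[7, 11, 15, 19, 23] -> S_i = 7 + 4*i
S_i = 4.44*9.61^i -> [4.44, 42.67, 410.04, 3940.52, 37868.36]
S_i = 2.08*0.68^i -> [2.08, 1.41, 0.96, 0.65, 0.44]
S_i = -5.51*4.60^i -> [-5.51, -25.35, -116.59, -536.32, -2467.08]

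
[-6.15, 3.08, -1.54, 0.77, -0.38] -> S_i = -6.15*(-0.50)^i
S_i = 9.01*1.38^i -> [9.01, 12.43, 17.16, 23.68, 32.68]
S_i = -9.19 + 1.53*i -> [-9.19, -7.66, -6.13, -4.6, -3.07]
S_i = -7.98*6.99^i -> [-7.98, -55.78, -389.9, -2725.43, -19050.73]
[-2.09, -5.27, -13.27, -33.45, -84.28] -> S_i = -2.09*2.52^i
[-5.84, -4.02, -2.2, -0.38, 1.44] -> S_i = -5.84 + 1.82*i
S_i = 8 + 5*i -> [8, 13, 18, 23, 28]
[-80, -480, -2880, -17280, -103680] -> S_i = -80*6^i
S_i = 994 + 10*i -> [994, 1004, 1014, 1024, 1034]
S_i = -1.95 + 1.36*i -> [-1.95, -0.59, 0.77, 2.13, 3.49]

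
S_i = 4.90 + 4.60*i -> [4.9, 9.5, 14.1, 18.7, 23.3]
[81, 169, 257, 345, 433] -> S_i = 81 + 88*i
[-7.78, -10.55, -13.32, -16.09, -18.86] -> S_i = -7.78 + -2.77*i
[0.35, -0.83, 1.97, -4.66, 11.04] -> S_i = 0.35*(-2.37)^i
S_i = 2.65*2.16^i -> [2.65, 5.72, 12.36, 26.71, 57.68]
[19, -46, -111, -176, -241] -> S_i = 19 + -65*i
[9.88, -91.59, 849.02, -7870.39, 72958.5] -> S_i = 9.88*(-9.27)^i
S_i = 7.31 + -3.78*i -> [7.31, 3.53, -0.25, -4.03, -7.81]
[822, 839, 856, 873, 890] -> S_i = 822 + 17*i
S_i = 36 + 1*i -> [36, 37, 38, 39, 40]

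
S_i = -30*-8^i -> [-30, 240, -1920, 15360, -122880]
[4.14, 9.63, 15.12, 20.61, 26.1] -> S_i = 4.14 + 5.49*i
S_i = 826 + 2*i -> [826, 828, 830, 832, 834]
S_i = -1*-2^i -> [-1, 2, -4, 8, -16]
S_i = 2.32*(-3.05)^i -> [2.32, -7.08, 21.58, -65.82, 200.76]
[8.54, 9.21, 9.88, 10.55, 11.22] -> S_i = 8.54 + 0.67*i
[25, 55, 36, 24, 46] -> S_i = Random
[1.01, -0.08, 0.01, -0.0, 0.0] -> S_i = 1.01*(-0.08)^i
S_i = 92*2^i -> [92, 184, 368, 736, 1472]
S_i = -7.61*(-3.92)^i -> [-7.61, 29.83, -116.94, 458.4, -1796.92]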